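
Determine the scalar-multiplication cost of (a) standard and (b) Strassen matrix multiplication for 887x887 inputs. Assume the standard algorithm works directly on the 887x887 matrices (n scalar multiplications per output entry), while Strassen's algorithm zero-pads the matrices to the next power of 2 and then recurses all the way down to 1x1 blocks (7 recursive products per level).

Matrix multiplication for 887x887 matrices:

Strassen's algorithm requires power-of-2 dimensions. Pad 887x887 to 1024x1024 (next power of 2).

Standard algorithm: 887^3 = 697864103 multiplications
Strassen's algorithm: 7^(log2(1024)) = 7^10 = 282475249 multiplications
Savings: 697864103 - 282475249 = 415388854 multiplications

Standard: 697864103 multiplications (887^3). Strassen: 282475249 multiplications (7^10, after padding to 1024x1024). Strassen reduces 8 recursive multiplications to 7 at each level.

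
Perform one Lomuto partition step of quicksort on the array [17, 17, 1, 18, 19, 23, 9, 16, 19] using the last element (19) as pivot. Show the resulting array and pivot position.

Lomuto partition with pivot = 19:

Initial array: [17, 17, 1, 18, 19, 23, 9, 16, 19]

arr[0]=17 <= 19: swap with position 0, array becomes [17, 17, 1, 18, 19, 23, 9, 16, 19]
arr[1]=17 <= 19: swap with position 1, array becomes [17, 17, 1, 18, 19, 23, 9, 16, 19]
arr[2]=1 <= 19: swap with position 2, array becomes [17, 17, 1, 18, 19, 23, 9, 16, 19]
arr[3]=18 <= 19: swap with position 3, array becomes [17, 17, 1, 18, 19, 23, 9, 16, 19]
arr[4]=19 <= 19: swap with position 4, array becomes [17, 17, 1, 18, 19, 23, 9, 16, 19]
arr[5]=23 > 19: no swap
arr[6]=9 <= 19: swap with position 5, array becomes [17, 17, 1, 18, 19, 9, 23, 16, 19]
arr[7]=16 <= 19: swap with position 6, array becomes [17, 17, 1, 18, 19, 9, 16, 23, 19]

Place pivot at position 7: [17, 17, 1, 18, 19, 9, 16, 19, 23]
Pivot position: 7

After partitioning with pivot 19, the array becomes [17, 17, 1, 18, 19, 9, 16, 19, 23]. The pivot is placed at index 7. All elements to the left of the pivot are <= 19, and all elements to the right are > 19.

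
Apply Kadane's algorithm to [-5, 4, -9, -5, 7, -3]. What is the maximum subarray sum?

Using Kadane's algorithm on [-5, 4, -9, -5, 7, -3]:

Scanning through the array:
Position 1 (value 4): max_ending_here = 4, max_so_far = 4
Position 2 (value -9): max_ending_here = -5, max_so_far = 4
Position 3 (value -5): max_ending_here = -5, max_so_far = 4
Position 4 (value 7): max_ending_here = 7, max_so_far = 7
Position 5 (value -3): max_ending_here = 4, max_so_far = 7

Maximum subarray: [7]
Maximum sum: 7

The maximum subarray is [7] with sum 7. This subarray runs from index 4 to index 4.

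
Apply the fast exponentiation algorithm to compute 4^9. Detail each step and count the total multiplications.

Computing 4^9 by squaring (build up from 4^1; each line after the first costs one multiplication):

4^1 = 4
4^2 = (4^1)^2 = 4^2 = 16
4^4 = (4^2)^2 = 16^2 = 256
4^8 = (4^4)^2 = 256^2 = 65536
4^9 = 4 * 4^8 = 4 * 65536 = 262144

Result: 262144
Multiplications needed: 4 (4 lines after 4^1)

4^9 = 262144. Using exponentiation by squaring, this requires 4 multiplications. The key idea: if the exponent is even, square the half-power; if odd, multiply by the base once.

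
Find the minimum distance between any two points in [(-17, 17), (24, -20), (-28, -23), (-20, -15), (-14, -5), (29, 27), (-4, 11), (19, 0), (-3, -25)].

Computing all pairwise distances among 9 points:

d((-17, 17), (24, -20)) = 55.2268
d((-17, 17), (-28, -23)) = 41.4849
d((-17, 17), (-20, -15)) = 32.1403
d((-17, 17), (-14, -5)) = 22.2036
d((-17, 17), (29, 27)) = 47.0744
d((-17, 17), (-4, 11)) = 14.3178
d((-17, 17), (19, 0)) = 39.8121
d((-17, 17), (-3, -25)) = 44.2719
d((24, -20), (-28, -23)) = 52.0865
d((24, -20), (-20, -15)) = 44.2832
d((24, -20), (-14, -5)) = 40.8534
d((24, -20), (29, 27)) = 47.2652
d((24, -20), (-4, 11)) = 41.7732
d((24, -20), (19, 0)) = 20.6155
d((24, -20), (-3, -25)) = 27.4591
d((-28, -23), (-20, -15)) = 11.3137 <-- minimum
d((-28, -23), (-14, -5)) = 22.8035
d((-28, -23), (29, 27)) = 75.8222
d((-28, -23), (-4, 11)) = 41.6173
d((-28, -23), (19, 0)) = 52.3259
d((-28, -23), (-3, -25)) = 25.0799
d((-20, -15), (-14, -5)) = 11.6619
d((-20, -15), (29, 27)) = 64.5368
d((-20, -15), (-4, 11)) = 30.5287
d((-20, -15), (19, 0)) = 41.7852
d((-20, -15), (-3, -25)) = 19.7231
d((-14, -5), (29, 27)) = 53.6004
d((-14, -5), (-4, 11)) = 18.868
d((-14, -5), (19, 0)) = 33.3766
d((-14, -5), (-3, -25)) = 22.8254
d((29, 27), (-4, 11)) = 36.6742
d((29, 27), (19, 0)) = 28.7924
d((29, 27), (-3, -25)) = 61.0574
d((-4, 11), (19, 0)) = 25.4951
d((-4, 11), (-3, -25)) = 36.0139
d((19, 0), (-3, -25)) = 33.3017

Closest pair: (-28, -23) and (-20, -15) with distance 11.3137

The closest pair is (-28, -23) and (-20, -15) with Euclidean distance 11.3137. For 9 points, brute-force pairwise comparison is shown above. For large n, the divide-and-conquer algorithm (sort by x, recurse on halves, check the dividing strip) achieves O(n log n).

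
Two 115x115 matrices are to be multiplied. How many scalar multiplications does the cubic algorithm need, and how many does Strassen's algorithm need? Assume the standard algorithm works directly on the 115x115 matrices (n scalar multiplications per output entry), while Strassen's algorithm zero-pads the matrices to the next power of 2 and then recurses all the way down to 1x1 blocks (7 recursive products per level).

Matrix multiplication for 115x115 matrices:

Strassen's algorithm requires power-of-2 dimensions. Pad 115x115 to 128x128 (next power of 2).

Standard algorithm: 115^3 = 1520875 multiplications
Strassen's algorithm: 7^(log2(128)) = 7^7 = 823543 multiplications
Savings: 1520875 - 823543 = 697332 multiplications

Standard: 1520875 multiplications (115^3). Strassen: 823543 multiplications (7^7, after padding to 128x128). Strassen reduces 8 recursive multiplications to 7 at each level.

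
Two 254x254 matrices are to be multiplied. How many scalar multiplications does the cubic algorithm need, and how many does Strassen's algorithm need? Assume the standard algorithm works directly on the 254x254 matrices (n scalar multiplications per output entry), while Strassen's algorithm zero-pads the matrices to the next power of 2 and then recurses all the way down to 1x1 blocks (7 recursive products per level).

Matrix multiplication for 254x254 matrices:

Strassen's algorithm requires power-of-2 dimensions. Pad 254x254 to 256x256 (next power of 2).

Standard algorithm: 254^3 = 16387064 multiplications
Strassen's algorithm: 7^(log2(256)) = 7^8 = 5764801 multiplications
Savings: 16387064 - 5764801 = 10622263 multiplications

Standard: 16387064 multiplications (254^3). Strassen: 5764801 multiplications (7^8, after padding to 256x256). Strassen reduces 8 recursive multiplications to 7 at each level.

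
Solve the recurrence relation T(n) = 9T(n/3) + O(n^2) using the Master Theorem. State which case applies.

Master Theorem for T(n) = 9T(n/3) + O(n^2):

a = 9, b = 3, c = 2
log_b(a) = log_3(9) = 2.0000

Case 2: c = 2 = log_3(9) = 2.0000
T(n) = O(n^2 log n) = O(n^2 log n)

For T(n) = 9T(n/3) + O(n^2): log_3(9) = 2.0000. This is Case 2 of the Master Theorem (c = log_b(a), equal work at all levels), giving O(n^2 log n).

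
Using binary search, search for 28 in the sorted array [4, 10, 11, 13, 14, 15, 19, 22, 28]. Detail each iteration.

Binary search for 28 in [4, 10, 11, 13, 14, 15, 19, 22, 28]:

lo=0, hi=8, mid=4, arr[mid]=14 -> 14 < 28, search right half
lo=5, hi=8, mid=6, arr[mid]=19 -> 19 < 28, search right half
lo=7, hi=8, mid=7, arr[mid]=22 -> 22 < 28, search right half
lo=8, hi=8, mid=8, arr[mid]=28 -> Found target at index 8!

Binary search finds 28 at index 8 after 4 comparisons. The search repeatedly halves the search space by comparing with the middle element.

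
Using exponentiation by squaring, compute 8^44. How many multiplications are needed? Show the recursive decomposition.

Computing 8^44 by squaring (build up from 8^1; each line after the first costs one multiplication):

8^1 = 8
8^2 = (8^1)^2 = 8^2 = 64
8^4 = (8^2)^2 = 64^2 = 4096
8^5 = 8 * 8^4 = 8 * 4096 = 32768
8^10 = (8^5)^2 = 32768^2 = 1073741824
8^11 = 8 * 8^10 = 8 * 1073741824 = 8589934592
8^22 = (8^11)^2 = 8589934592^2 = 73786976294838206464
8^44 = (8^22)^2 = 73786976294838206464^2 = 5444517870735015415413993718908291383296

Result: 5444517870735015415413993718908291383296
Multiplications needed: 7 (7 lines after 8^1)

8^44 = 5444517870735015415413993718908291383296. Using exponentiation by squaring, this requires 7 multiplications. The key idea: if the exponent is even, square the half-power; if odd, multiply by the base once.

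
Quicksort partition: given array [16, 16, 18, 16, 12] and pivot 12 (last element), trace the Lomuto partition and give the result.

Lomuto partition with pivot = 12:

Initial array: [16, 16, 18, 16, 12]

arr[0]=16 > 12: no swap
arr[1]=16 > 12: no swap
arr[2]=18 > 12: no swap
arr[3]=16 > 12: no swap

Place pivot at position 0: [12, 16, 18, 16, 16]
Pivot position: 0

After partitioning with pivot 12, the array becomes [12, 16, 18, 16, 16]. The pivot is placed at index 0. All elements to the left of the pivot are <= 12, and all elements to the right are > 12.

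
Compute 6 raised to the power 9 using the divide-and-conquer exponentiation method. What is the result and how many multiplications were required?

Computing 6^9 by squaring (build up from 6^1; each line after the first costs one multiplication):

6^1 = 6
6^2 = (6^1)^2 = 6^2 = 36
6^4 = (6^2)^2 = 36^2 = 1296
6^8 = (6^4)^2 = 1296^2 = 1679616
6^9 = 6 * 6^8 = 6 * 1679616 = 10077696

Result: 10077696
Multiplications needed: 4 (4 lines after 6^1)

6^9 = 10077696. Using exponentiation by squaring, this requires 4 multiplications. The key idea: if the exponent is even, square the half-power; if odd, multiply by the base once.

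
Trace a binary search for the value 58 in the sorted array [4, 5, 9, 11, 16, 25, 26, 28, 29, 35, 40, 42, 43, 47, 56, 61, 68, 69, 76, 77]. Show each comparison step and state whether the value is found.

Binary search for 58 in [4, 5, 9, 11, 16, 25, 26, 28, 29, 35, 40, 42, 43, 47, 56, 61, 68, 69, 76, 77]:

lo=0, hi=19, mid=9, arr[mid]=35 -> 35 < 58, search right half
lo=10, hi=19, mid=14, arr[mid]=56 -> 56 < 58, search right half
lo=15, hi=19, mid=17, arr[mid]=69 -> 69 > 58, search left half
lo=15, hi=16, mid=15, arr[mid]=61 -> 61 > 58, search left half
lo=15 > hi=14, target 58 not found

Binary search determines that 58 is not in the array after 4 comparisons. The search space was exhausted without finding the target.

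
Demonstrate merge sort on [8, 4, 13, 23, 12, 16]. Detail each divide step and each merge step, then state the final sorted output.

Merge sort trace:

Split: [8, 4, 13, 23, 12, 16] -> [8, 4, 13] and [23, 12, 16]
  Split: [8, 4, 13] -> [8] and [4, 13]
    Split: [4, 13] -> [4] and [13]
    Merge: [4] + [13] -> [4, 13]
  Merge: [8] + [4, 13] -> [4, 8, 13]
  Split: [23, 12, 16] -> [23] and [12, 16]
    Split: [12, 16] -> [12] and [16]
    Merge: [12] + [16] -> [12, 16]
  Merge: [23] + [12, 16] -> [12, 16, 23]
Merge: [4, 8, 13] + [12, 16, 23] -> [4, 8, 12, 13, 16, 23]

Final sorted array: [4, 8, 12, 13, 16, 23]

The merge sort proceeds by recursively splitting the array and merging sorted halves.
After all merges, the sorted array is [4, 8, 12, 13, 16, 23].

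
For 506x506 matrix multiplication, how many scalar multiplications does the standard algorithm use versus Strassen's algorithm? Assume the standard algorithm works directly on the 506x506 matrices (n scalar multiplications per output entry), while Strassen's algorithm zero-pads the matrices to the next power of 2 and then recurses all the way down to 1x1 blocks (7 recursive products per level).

Matrix multiplication for 506x506 matrices:

Strassen's algorithm requires power-of-2 dimensions. Pad 506x506 to 512x512 (next power of 2).

Standard algorithm: 506^3 = 129554216 multiplications
Strassen's algorithm: 7^(log2(512)) = 7^9 = 40353607 multiplications
Savings: 129554216 - 40353607 = 89200609 multiplications

Standard: 129554216 multiplications (506^3). Strassen: 40353607 multiplications (7^9, after padding to 512x512). Strassen reduces 8 recursive multiplications to 7 at each level.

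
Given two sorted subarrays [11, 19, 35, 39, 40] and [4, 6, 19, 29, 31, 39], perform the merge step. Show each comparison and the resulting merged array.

Merging process:

Compare 11 vs 4: take 4 from right. Merged: [4]
Compare 11 vs 6: take 6 from right. Merged: [4, 6]
Compare 11 vs 19: take 11 from left. Merged: [4, 6, 11]
Compare 19 vs 19: take 19 from left. Merged: [4, 6, 11, 19]
Compare 35 vs 19: take 19 from right. Merged: [4, 6, 11, 19, 19]
Compare 35 vs 29: take 29 from right. Merged: [4, 6, 11, 19, 19, 29]
Compare 35 vs 31: take 31 from right. Merged: [4, 6, 11, 19, 19, 29, 31]
Compare 35 vs 39: take 35 from left. Merged: [4, 6, 11, 19, 19, 29, 31, 35]
Compare 39 vs 39: take 39 from left. Merged: [4, 6, 11, 19, 19, 29, 31, 35, 39]
Compare 40 vs 39: take 39 from right. Merged: [4, 6, 11, 19, 19, 29, 31, 35, 39, 39]
Append remaining from left: [40]. Merged: [4, 6, 11, 19, 19, 29, 31, 35, 39, 39, 40]

Final merged array: [4, 6, 11, 19, 19, 29, 31, 35, 39, 39, 40]
Total comparisons: 10

The merged array is [4, 6, 11, 19, 19, 29, 31, 35, 39, 39, 40], requiring 10 comparisons. The merge step runs in O(n) time where n is the total number of elements.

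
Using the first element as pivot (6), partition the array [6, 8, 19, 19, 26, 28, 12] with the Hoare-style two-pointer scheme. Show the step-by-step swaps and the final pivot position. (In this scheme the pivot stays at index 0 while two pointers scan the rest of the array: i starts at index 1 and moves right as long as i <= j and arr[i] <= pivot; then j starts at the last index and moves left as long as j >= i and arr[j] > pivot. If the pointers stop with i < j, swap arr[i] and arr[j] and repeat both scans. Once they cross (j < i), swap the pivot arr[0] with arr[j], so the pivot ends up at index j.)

Hoare-style two-pointer partition with pivot = 6:

Initial array: [6, 8, 19, 19, 26, 28, 12]

Pointers start at i = 1, j = 6.
i ends at 1, j ends at 0: the pointers have crossed (j < i), so scanning stops.

j = 0, so swapping arr[0] with arr[j] leaves the pivot at position 0: [6, 8, 19, 19, 26, 28, 12]
Pivot position: 0

After partitioning with pivot 6, the array becomes [6, 8, 19, 19, 26, 28, 12]. The pivot is placed at index 0. All elements to the left of the pivot are <= 6, and all elements to the right are > 6.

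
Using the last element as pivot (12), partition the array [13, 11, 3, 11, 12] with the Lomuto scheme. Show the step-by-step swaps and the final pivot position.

Lomuto partition with pivot = 12:

Initial array: [13, 11, 3, 11, 12]

arr[0]=13 > 12: no swap
arr[1]=11 <= 12: swap with position 0, array becomes [11, 13, 3, 11, 12]
arr[2]=3 <= 12: swap with position 1, array becomes [11, 3, 13, 11, 12]
arr[3]=11 <= 12: swap with position 2, array becomes [11, 3, 11, 13, 12]

Place pivot at position 3: [11, 3, 11, 12, 13]
Pivot position: 3

After partitioning with pivot 12, the array becomes [11, 3, 11, 12, 13]. The pivot is placed at index 3. All elements to the left of the pivot are <= 12, and all elements to the right are > 12.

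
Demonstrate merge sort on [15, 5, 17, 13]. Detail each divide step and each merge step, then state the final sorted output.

Merge sort trace:

Split: [15, 5, 17, 13] -> [15, 5] and [17, 13]
  Split: [15, 5] -> [15] and [5]
  Merge: [15] + [5] -> [5, 15]
  Split: [17, 13] -> [17] and [13]
  Merge: [17] + [13] -> [13, 17]
Merge: [5, 15] + [13, 17] -> [5, 13, 15, 17]

Final sorted array: [5, 13, 15, 17]

The merge sort proceeds by recursively splitting the array and merging sorted halves.
After all merges, the sorted array is [5, 13, 15, 17].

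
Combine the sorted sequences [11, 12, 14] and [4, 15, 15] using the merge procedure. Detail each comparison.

Merging process:

Compare 11 vs 4: take 4 from right. Merged: [4]
Compare 11 vs 15: take 11 from left. Merged: [4, 11]
Compare 12 vs 15: take 12 from left. Merged: [4, 11, 12]
Compare 14 vs 15: take 14 from left. Merged: [4, 11, 12, 14]
Append remaining from right: [15, 15]. Merged: [4, 11, 12, 14, 15, 15]

Final merged array: [4, 11, 12, 14, 15, 15]
Total comparisons: 4

The merged array is [4, 11, 12, 14, 15, 15], requiring 4 comparisons. The merge step runs in O(n) time where n is the total number of elements.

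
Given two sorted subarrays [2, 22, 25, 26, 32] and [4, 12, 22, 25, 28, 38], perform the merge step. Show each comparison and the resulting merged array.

Merging process:

Compare 2 vs 4: take 2 from left. Merged: [2]
Compare 22 vs 4: take 4 from right. Merged: [2, 4]
Compare 22 vs 12: take 12 from right. Merged: [2, 4, 12]
Compare 22 vs 22: take 22 from left. Merged: [2, 4, 12, 22]
Compare 25 vs 22: take 22 from right. Merged: [2, 4, 12, 22, 22]
Compare 25 vs 25: take 25 from left. Merged: [2, 4, 12, 22, 22, 25]
Compare 26 vs 25: take 25 from right. Merged: [2, 4, 12, 22, 22, 25, 25]
Compare 26 vs 28: take 26 from left. Merged: [2, 4, 12, 22, 22, 25, 25, 26]
Compare 32 vs 28: take 28 from right. Merged: [2, 4, 12, 22, 22, 25, 25, 26, 28]
Compare 32 vs 38: take 32 from left. Merged: [2, 4, 12, 22, 22, 25, 25, 26, 28, 32]
Append remaining from right: [38]. Merged: [2, 4, 12, 22, 22, 25, 25, 26, 28, 32, 38]

Final merged array: [2, 4, 12, 22, 22, 25, 25, 26, 28, 32, 38]
Total comparisons: 10

The merged array is [2, 4, 12, 22, 22, 25, 25, 26, 28, 32, 38], requiring 10 comparisons. The merge step runs in O(n) time where n is the total number of elements.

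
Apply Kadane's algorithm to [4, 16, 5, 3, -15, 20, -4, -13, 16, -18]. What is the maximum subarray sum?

Using Kadane's algorithm on [4, 16, 5, 3, -15, 20, -4, -13, 16, -18]:

Scanning through the array:
Position 1 (value 16): max_ending_here = 20, max_so_far = 20
Position 2 (value 5): max_ending_here = 25, max_so_far = 25
Position 3 (value 3): max_ending_here = 28, max_so_far = 28
Position 4 (value -15): max_ending_here = 13, max_so_far = 28
Position 5 (value 20): max_ending_here = 33, max_so_far = 33
Position 6 (value -4): max_ending_here = 29, max_so_far = 33
Position 7 (value -13): max_ending_here = 16, max_so_far = 33
Position 8 (value 16): max_ending_here = 32, max_so_far = 33
Position 9 (value -18): max_ending_here = 14, max_so_far = 33

Maximum subarray: [4, 16, 5, 3, -15, 20]
Maximum sum: 33

The maximum subarray is [4, 16, 5, 3, -15, 20] with sum 33. This subarray runs from index 0 to index 5.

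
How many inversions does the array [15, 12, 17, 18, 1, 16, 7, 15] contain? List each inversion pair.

Finding inversions in [15, 12, 17, 18, 1, 16, 7, 15]:

(0, 1): arr[0]=15 > arr[1]=12
(0, 4): arr[0]=15 > arr[4]=1
(0, 6): arr[0]=15 > arr[6]=7
(1, 4): arr[1]=12 > arr[4]=1
(1, 6): arr[1]=12 > arr[6]=7
(2, 4): arr[2]=17 > arr[4]=1
(2, 5): arr[2]=17 > arr[5]=16
(2, 6): arr[2]=17 > arr[6]=7
(2, 7): arr[2]=17 > arr[7]=15
(3, 4): arr[3]=18 > arr[4]=1
(3, 5): arr[3]=18 > arr[5]=16
(3, 6): arr[3]=18 > arr[6]=7
(3, 7): arr[3]=18 > arr[7]=15
(5, 6): arr[5]=16 > arr[6]=7
(5, 7): arr[5]=16 > arr[7]=15

Total inversions: 15

The array has 15 inversion(s): (0,1), (0,4), (0,6), (1,4), (1,6), (2,4), (2,5), (2,6), (2,7), (3,4), (3,5), (3,6), (3,7), (5,6), (5,7). Each pair (i,j) satisfies i < j and arr[i] > arr[j].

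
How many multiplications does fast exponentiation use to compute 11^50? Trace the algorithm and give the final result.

Computing 11^50 by squaring (build up from 11^1; each line after the first costs one multiplication):

11^1 = 11
11^2 = (11^1)^2 = 11^2 = 121
11^3 = 11 * 11^2 = 11 * 121 = 1331
11^6 = (11^3)^2 = 1331^2 = 1771561
11^12 = (11^6)^2 = 1771561^2 = 3138428376721
11^24 = (11^12)^2 = 3138428376721^2 = 9849732675807611094711841
11^25 = 11 * 11^24 = 11 * 9849732675807611094711841 = 108347059433883722041830251
11^50 = (11^25)^2 = 108347059433883722041830251^2 = 11739085287969531650666649599035831993898213898723001

Result: 11739085287969531650666649599035831993898213898723001
Multiplications needed: 7 (7 lines after 11^1)

11^50 = 11739085287969531650666649599035831993898213898723001. Using exponentiation by squaring, this requires 7 multiplications. The key idea: if the exponent is even, square the half-power; if odd, multiply by the base once.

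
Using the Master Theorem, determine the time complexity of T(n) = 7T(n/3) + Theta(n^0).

Master Theorem for T(n) = 7T(n/3) + O(n^0):

a = 7, b = 3, c = 0
log_b(a) = log_3(7) = 1.7712

Case 1: c = 0 < log_3(7) = 1.7712
T(n) = O(n^(log_3 7))

For T(n) = 7T(n/3) + O(n^0): log_3(7) = 1.7712. This is Case 1 of the Master Theorem (c < log_b(a), work dominated by leaves), giving O(n^(log_3 7)).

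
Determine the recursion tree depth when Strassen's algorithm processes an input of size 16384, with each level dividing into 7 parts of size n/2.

For divide and conquer with division factor 2:

Problem sizes at each level:
Level 0: 16384
Level 1: 8192
Level 2: 4096
Level 3: 2048
Level 4: 1024
Level 5: 512
Level 6: 256
Level 7: 128
Level 8: 64
Level 9: 32
Level 10: 16
Level 11: 8
Level 12: 4
Level 13: 2
Level 14: 1

The root is level 0 and the size-1 base case is level 14 (the tree spans levels 0 through 14, i.e. 15 levels counting the root), so the depth is the number of divisions: log_2(16384) = 14

The recursion tree depth is log_2(16384) = 14. At each level, the problem size is divided by 2, so it takes 14 divisions to reduce to a base case of size 1. The algorithm makes 7 recursive calls at each level.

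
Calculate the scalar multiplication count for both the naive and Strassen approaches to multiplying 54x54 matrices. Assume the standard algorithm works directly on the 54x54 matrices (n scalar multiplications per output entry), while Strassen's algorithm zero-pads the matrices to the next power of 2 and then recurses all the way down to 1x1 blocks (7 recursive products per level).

Matrix multiplication for 54x54 matrices:

Strassen's algorithm requires power-of-2 dimensions. Pad 54x54 to 64x64 (next power of 2).

Standard algorithm: 54^3 = 157464 multiplications
Strassen's algorithm: 7^(log2(64)) = 7^6 = 117649 multiplications
Savings: 157464 - 117649 = 39815 multiplications

Standard: 157464 multiplications (54^3). Strassen: 117649 multiplications (7^6, after padding to 64x64). Strassen reduces 8 recursive multiplications to 7 at each level.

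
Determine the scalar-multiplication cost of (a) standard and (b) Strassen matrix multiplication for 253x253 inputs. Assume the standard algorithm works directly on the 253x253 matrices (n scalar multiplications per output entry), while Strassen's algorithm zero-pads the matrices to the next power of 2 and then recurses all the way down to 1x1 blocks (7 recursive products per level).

Matrix multiplication for 253x253 matrices:

Strassen's algorithm requires power-of-2 dimensions. Pad 253x253 to 256x256 (next power of 2).

Standard algorithm: 253^3 = 16194277 multiplications
Strassen's algorithm: 7^(log2(256)) = 7^8 = 5764801 multiplications
Savings: 16194277 - 5764801 = 10429476 multiplications

Standard: 16194277 multiplications (253^3). Strassen: 5764801 multiplications (7^8, after padding to 256x256). Strassen reduces 8 recursive multiplications to 7 at each level.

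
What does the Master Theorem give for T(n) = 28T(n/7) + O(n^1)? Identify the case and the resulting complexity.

Master Theorem for T(n) = 28T(n/7) + O(n^1):

a = 28, b = 7, c = 1
log_b(a) = log_7(28) = 1.7124

Case 1: c = 1 < log_7(28) = 1.7124
T(n) = O(n^(log_7 28))

For T(n) = 28T(n/7) + O(n^1): log_7(28) = 1.7124. This is Case 1 of the Master Theorem (c < log_b(a), work dominated by leaves), giving O(n^(log_7 28)).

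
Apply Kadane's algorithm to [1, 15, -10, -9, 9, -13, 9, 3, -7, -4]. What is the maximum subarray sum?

Using Kadane's algorithm on [1, 15, -10, -9, 9, -13, 9, 3, -7, -4]:

Scanning through the array:
Position 1 (value 15): max_ending_here = 16, max_so_far = 16
Position 2 (value -10): max_ending_here = 6, max_so_far = 16
Position 3 (value -9): max_ending_here = -3, max_so_far = 16
Position 4 (value 9): max_ending_here = 9, max_so_far = 16
Position 5 (value -13): max_ending_here = -4, max_so_far = 16
Position 6 (value 9): max_ending_here = 9, max_so_far = 16
Position 7 (value 3): max_ending_here = 12, max_so_far = 16
Position 8 (value -7): max_ending_here = 5, max_so_far = 16
Position 9 (value -4): max_ending_here = 1, max_so_far = 16

Maximum subarray: [1, 15]
Maximum sum: 16

The maximum subarray is [1, 15] with sum 16. This subarray runs from index 0 to index 1.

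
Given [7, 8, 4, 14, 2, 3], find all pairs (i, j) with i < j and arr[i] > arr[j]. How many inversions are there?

Finding inversions in [7, 8, 4, 14, 2, 3]:

(0, 2): arr[0]=7 > arr[2]=4
(0, 4): arr[0]=7 > arr[4]=2
(0, 5): arr[0]=7 > arr[5]=3
(1, 2): arr[1]=8 > arr[2]=4
(1, 4): arr[1]=8 > arr[4]=2
(1, 5): arr[1]=8 > arr[5]=3
(2, 4): arr[2]=4 > arr[4]=2
(2, 5): arr[2]=4 > arr[5]=3
(3, 4): arr[3]=14 > arr[4]=2
(3, 5): arr[3]=14 > arr[5]=3

Total inversions: 10

The array has 10 inversion(s): (0,2), (0,4), (0,5), (1,2), (1,4), (1,5), (2,4), (2,5), (3,4), (3,5). Each pair (i,j) satisfies i < j and arr[i] > arr[j].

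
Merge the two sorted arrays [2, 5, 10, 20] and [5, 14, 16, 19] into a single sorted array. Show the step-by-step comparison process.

Merging process:

Compare 2 vs 5: take 2 from left. Merged: [2]
Compare 5 vs 5: take 5 from left. Merged: [2, 5]
Compare 10 vs 5: take 5 from right. Merged: [2, 5, 5]
Compare 10 vs 14: take 10 from left. Merged: [2, 5, 5, 10]
Compare 20 vs 14: take 14 from right. Merged: [2, 5, 5, 10, 14]
Compare 20 vs 16: take 16 from right. Merged: [2, 5, 5, 10, 14, 16]
Compare 20 vs 19: take 19 from right. Merged: [2, 5, 5, 10, 14, 16, 19]
Append remaining from left: [20]. Merged: [2, 5, 5, 10, 14, 16, 19, 20]

Final merged array: [2, 5, 5, 10, 14, 16, 19, 20]
Total comparisons: 7

The merged array is [2, 5, 5, 10, 14, 16, 19, 20], requiring 7 comparisons. The merge step runs in O(n) time where n is the total number of elements.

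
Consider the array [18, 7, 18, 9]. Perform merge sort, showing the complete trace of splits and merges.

Merge sort trace:

Split: [18, 7, 18, 9] -> [18, 7] and [18, 9]
  Split: [18, 7] -> [18] and [7]
  Merge: [18] + [7] -> [7, 18]
  Split: [18, 9] -> [18] and [9]
  Merge: [18] + [9] -> [9, 18]
Merge: [7, 18] + [9, 18] -> [7, 9, 18, 18]

Final sorted array: [7, 9, 18, 18]

The merge sort proceeds by recursively splitting the array and merging sorted halves.
After all merges, the sorted array is [7, 9, 18, 18].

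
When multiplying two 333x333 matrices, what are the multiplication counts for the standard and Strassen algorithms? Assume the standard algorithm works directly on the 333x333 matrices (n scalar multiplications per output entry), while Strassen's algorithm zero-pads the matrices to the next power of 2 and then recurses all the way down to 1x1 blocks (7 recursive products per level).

Matrix multiplication for 333x333 matrices:

Strassen's algorithm requires power-of-2 dimensions. Pad 333x333 to 512x512 (next power of 2).

Standard algorithm: 333^3 = 36926037 multiplications
Strassen's algorithm: 7^(log2(512)) = 7^9 = 40353607 multiplications
Difference: 36926037 - 40353607 = -3427570 (Strassen uses MORE here due to padding overhead — for small or just-over-power-of-2 n, padding can outweigh the per-level savings)

Standard: 36926037 multiplications (333^3). Strassen: 40353607 multiplications (7^9, after padding to 512x512). Strassen reduces 8 recursive multiplications to 7 at each level.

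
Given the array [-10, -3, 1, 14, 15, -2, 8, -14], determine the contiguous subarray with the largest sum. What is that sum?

Using Kadane's algorithm on [-10, -3, 1, 14, 15, -2, 8, -14]:

Scanning through the array:
Position 1 (value -3): max_ending_here = -3, max_so_far = -3
Position 2 (value 1): max_ending_here = 1, max_so_far = 1
Position 3 (value 14): max_ending_here = 15, max_so_far = 15
Position 4 (value 15): max_ending_here = 30, max_so_far = 30
Position 5 (value -2): max_ending_here = 28, max_so_far = 30
Position 6 (value 8): max_ending_here = 36, max_so_far = 36
Position 7 (value -14): max_ending_here = 22, max_so_far = 36

Maximum subarray: [1, 14, 15, -2, 8]
Maximum sum: 36

The maximum subarray is [1, 14, 15, -2, 8] with sum 36. This subarray runs from index 2 to index 6.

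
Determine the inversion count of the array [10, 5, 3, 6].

Finding inversions in [10, 5, 3, 6]:

(0, 1): arr[0]=10 > arr[1]=5
(0, 2): arr[0]=10 > arr[2]=3
(0, 3): arr[0]=10 > arr[3]=6
(1, 2): arr[1]=5 > arr[2]=3

Total inversions: 4

The array has 4 inversion(s): (0,1), (0,2), (0,3), (1,2). Each pair (i,j) satisfies i < j and arr[i] > arr[j].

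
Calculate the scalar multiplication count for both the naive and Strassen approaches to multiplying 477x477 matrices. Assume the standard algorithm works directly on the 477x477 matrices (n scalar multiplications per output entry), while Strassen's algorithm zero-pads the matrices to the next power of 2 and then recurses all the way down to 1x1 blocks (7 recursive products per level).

Matrix multiplication for 477x477 matrices:

Strassen's algorithm requires power-of-2 dimensions. Pad 477x477 to 512x512 (next power of 2).

Standard algorithm: 477^3 = 108531333 multiplications
Strassen's algorithm: 7^(log2(512)) = 7^9 = 40353607 multiplications
Savings: 108531333 - 40353607 = 68177726 multiplications

Standard: 108531333 multiplications (477^3). Strassen: 40353607 multiplications (7^9, after padding to 512x512). Strassen reduces 8 recursive multiplications to 7 at each level.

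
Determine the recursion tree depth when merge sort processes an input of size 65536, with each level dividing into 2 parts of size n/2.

For divide and conquer with division factor 2:

Problem sizes at each level:
Level 0: 65536
Level 1: 32768
Level 2: 16384
Level 3: 8192
Level 4: 4096
Level 5: 2048
Level 6: 1024
Level 7: 512
Level 8: 256
Level 9: 128
Level 10: 64
Level 11: 32
Level 12: 16
Level 13: 8
Level 14: 4
Level 15: 2
Level 16: 1

The root is level 0 and the size-1 base case is level 16 (the tree spans levels 0 through 16, i.e. 17 levels counting the root), so the depth is the number of divisions: log_2(65536) = 16

The recursion tree depth is log_2(65536) = 16. At each level, the problem size is divided by 2, so it takes 16 divisions to reduce to a base case of size 1. The algorithm makes 2 recursive calls at each level.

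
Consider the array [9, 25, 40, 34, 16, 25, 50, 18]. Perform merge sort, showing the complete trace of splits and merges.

Merge sort trace:

Split: [9, 25, 40, 34, 16, 25, 50, 18] -> [9, 25, 40, 34] and [16, 25, 50, 18]
  Split: [9, 25, 40, 34] -> [9, 25] and [40, 34]
    Split: [9, 25] -> [9] and [25]
    Merge: [9] + [25] -> [9, 25]
    Split: [40, 34] -> [40] and [34]
    Merge: [40] + [34] -> [34, 40]
  Merge: [9, 25] + [34, 40] -> [9, 25, 34, 40]
  Split: [16, 25, 50, 18] -> [16, 25] and [50, 18]
    Split: [16, 25] -> [16] and [25]
    Merge: [16] + [25] -> [16, 25]
    Split: [50, 18] -> [50] and [18]
    Merge: [50] + [18] -> [18, 50]
  Merge: [16, 25] + [18, 50] -> [16, 18, 25, 50]
Merge: [9, 25, 34, 40] + [16, 18, 25, 50] -> [9, 16, 18, 25, 25, 34, 40, 50]

Final sorted array: [9, 16, 18, 25, 25, 34, 40, 50]

The merge sort proceeds by recursively splitting the array and merging sorted halves.
After all merges, the sorted array is [9, 16, 18, 25, 25, 34, 40, 50].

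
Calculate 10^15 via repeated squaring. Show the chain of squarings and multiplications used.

Computing 10^15 by squaring (build up from 10^1; each line after the first costs one multiplication):

10^1 = 10
10^2 = (10^1)^2 = 10^2 = 100
10^3 = 10 * 10^2 = 10 * 100 = 1000
10^6 = (10^3)^2 = 1000^2 = 1000000
10^7 = 10 * 10^6 = 10 * 1000000 = 10000000
10^14 = (10^7)^2 = 10000000^2 = 100000000000000
10^15 = 10 * 10^14 = 10 * 100000000000000 = 1000000000000000

Result: 1000000000000000
Multiplications needed: 6 (6 lines after 10^1)

10^15 = 1000000000000000. Using exponentiation by squaring, this requires 6 multiplications. The key idea: if the exponent is even, square the half-power; if odd, multiply by the base once.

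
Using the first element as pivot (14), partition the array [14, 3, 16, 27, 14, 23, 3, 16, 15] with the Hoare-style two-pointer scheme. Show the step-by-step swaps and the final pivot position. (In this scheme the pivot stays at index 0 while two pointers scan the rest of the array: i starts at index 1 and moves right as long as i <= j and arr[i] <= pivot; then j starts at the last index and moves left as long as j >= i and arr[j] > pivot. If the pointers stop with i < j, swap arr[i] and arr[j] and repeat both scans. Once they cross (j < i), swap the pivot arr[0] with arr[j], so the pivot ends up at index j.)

Hoare-style two-pointer partition with pivot = 14:

Initial array: [14, 3, 16, 27, 14, 23, 3, 16, 15]

Pointers start at i = 1, j = 8.
i stops at index 2 (arr[2]=16 > 14), j stops at index 6 (arr[6]=3 <= 14): swap arr[2] and arr[6], array becomes [14, 3, 3, 27, 14, 23, 16, 16, 15]
i stops at index 3 (arr[3]=27 > 14), j stops at index 4 (arr[4]=14 <= 14): swap arr[3] and arr[4], array becomes [14, 3, 3, 14, 27, 23, 16, 16, 15]
i ends at 4, j ends at 3: the pointers have crossed (j < i), so scanning stops.

Swap pivot arr[0] with arr[3] to place pivot at position 3: [14, 3, 3, 14, 27, 23, 16, 16, 15]
Pivot position: 3

After partitioning with pivot 14, the array becomes [14, 3, 3, 14, 27, 23, 16, 16, 15]. The pivot is placed at index 3. All elements to the left of the pivot are <= 14, and all elements to the right are > 14.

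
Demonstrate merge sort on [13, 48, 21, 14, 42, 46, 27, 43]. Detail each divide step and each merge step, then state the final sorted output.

Merge sort trace:

Split: [13, 48, 21, 14, 42, 46, 27, 43] -> [13, 48, 21, 14] and [42, 46, 27, 43]
  Split: [13, 48, 21, 14] -> [13, 48] and [21, 14]
    Split: [13, 48] -> [13] and [48]
    Merge: [13] + [48] -> [13, 48]
    Split: [21, 14] -> [21] and [14]
    Merge: [21] + [14] -> [14, 21]
  Merge: [13, 48] + [14, 21] -> [13, 14, 21, 48]
  Split: [42, 46, 27, 43] -> [42, 46] and [27, 43]
    Split: [42, 46] -> [42] and [46]
    Merge: [42] + [46] -> [42, 46]
    Split: [27, 43] -> [27] and [43]
    Merge: [27] + [43] -> [27, 43]
  Merge: [42, 46] + [27, 43] -> [27, 42, 43, 46]
Merge: [13, 14, 21, 48] + [27, 42, 43, 46] -> [13, 14, 21, 27, 42, 43, 46, 48]

Final sorted array: [13, 14, 21, 27, 42, 43, 46, 48]

The merge sort proceeds by recursively splitting the array and merging sorted halves.
After all merges, the sorted array is [13, 14, 21, 27, 42, 43, 46, 48].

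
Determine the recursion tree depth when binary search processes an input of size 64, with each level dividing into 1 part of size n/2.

For divide and conquer with division factor 2:

Problem sizes at each level:
Level 0: 64
Level 1: 32
Level 2: 16
Level 3: 8
Level 4: 4
Level 5: 2
Level 6: 1

The root is level 0 and the size-1 base case is level 6 (the tree spans levels 0 through 6, i.e. 7 levels counting the root), so the depth is the number of divisions: log_2(64) = 6

The recursion tree depth is log_2(64) = 6. At each level, the problem size is divided by 2, so it takes 6 divisions to reduce to a base case of size 1. The algorithm makes 1 recursive call at each level.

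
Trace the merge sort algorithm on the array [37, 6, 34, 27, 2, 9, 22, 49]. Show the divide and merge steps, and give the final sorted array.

Merge sort trace:

Split: [37, 6, 34, 27, 2, 9, 22, 49] -> [37, 6, 34, 27] and [2, 9, 22, 49]
  Split: [37, 6, 34, 27] -> [37, 6] and [34, 27]
    Split: [37, 6] -> [37] and [6]
    Merge: [37] + [6] -> [6, 37]
    Split: [34, 27] -> [34] and [27]
    Merge: [34] + [27] -> [27, 34]
  Merge: [6, 37] + [27, 34] -> [6, 27, 34, 37]
  Split: [2, 9, 22, 49] -> [2, 9] and [22, 49]
    Split: [2, 9] -> [2] and [9]
    Merge: [2] + [9] -> [2, 9]
    Split: [22, 49] -> [22] and [49]
    Merge: [22] + [49] -> [22, 49]
  Merge: [2, 9] + [22, 49] -> [2, 9, 22, 49]
Merge: [6, 27, 34, 37] + [2, 9, 22, 49] -> [2, 6, 9, 22, 27, 34, 37, 49]

Final sorted array: [2, 6, 9, 22, 27, 34, 37, 49]

The merge sort proceeds by recursively splitting the array and merging sorted halves.
After all merges, the sorted array is [2, 6, 9, 22, 27, 34, 37, 49].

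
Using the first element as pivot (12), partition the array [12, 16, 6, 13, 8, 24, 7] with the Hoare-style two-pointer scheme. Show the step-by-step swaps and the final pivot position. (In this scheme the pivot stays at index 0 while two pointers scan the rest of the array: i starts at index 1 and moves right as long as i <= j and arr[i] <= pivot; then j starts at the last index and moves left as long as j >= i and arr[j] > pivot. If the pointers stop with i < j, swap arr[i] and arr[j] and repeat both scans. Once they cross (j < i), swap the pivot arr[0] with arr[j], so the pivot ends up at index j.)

Hoare-style two-pointer partition with pivot = 12:

Initial array: [12, 16, 6, 13, 8, 24, 7]

Pointers start at i = 1, j = 6.
i stops at index 1 (arr[1]=16 > 12), j stops at index 6 (arr[6]=7 <= 12): swap arr[1] and arr[6], array becomes [12, 7, 6, 13, 8, 24, 16]
i stops at index 3 (arr[3]=13 > 12), j stops at index 4 (arr[4]=8 <= 12): swap arr[3] and arr[4], array becomes [12, 7, 6, 8, 13, 24, 16]
i ends at 4, j ends at 3: the pointers have crossed (j < i), so scanning stops.

Swap pivot arr[0] with arr[3] to place pivot at position 3: [8, 7, 6, 12, 13, 24, 16]
Pivot position: 3

After partitioning with pivot 12, the array becomes [8, 7, 6, 12, 13, 24, 16]. The pivot is placed at index 3. All elements to the left of the pivot are <= 12, and all elements to the right are > 12.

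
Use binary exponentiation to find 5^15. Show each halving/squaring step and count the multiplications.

Computing 5^15 by squaring (build up from 5^1; each line after the first costs one multiplication):

5^1 = 5
5^2 = (5^1)^2 = 5^2 = 25
5^3 = 5 * 5^2 = 5 * 25 = 125
5^6 = (5^3)^2 = 125^2 = 15625
5^7 = 5 * 5^6 = 5 * 15625 = 78125
5^14 = (5^7)^2 = 78125^2 = 6103515625
5^15 = 5 * 5^14 = 5 * 6103515625 = 30517578125

Result: 30517578125
Multiplications needed: 6 (6 lines after 5^1)

5^15 = 30517578125. Using exponentiation by squaring, this requires 6 multiplications. The key idea: if the exponent is even, square the half-power; if odd, multiply by the base once.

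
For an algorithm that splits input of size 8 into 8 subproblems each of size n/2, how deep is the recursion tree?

For divide and conquer with division factor 2:

Problem sizes at each level:
Level 0: 8
Level 1: 4
Level 2: 2
Level 3: 1

The root is level 0 and the size-1 base case is level 3 (the tree spans levels 0 through 3, i.e. 4 levels counting the root), so the depth is the number of divisions: log_2(8) = 3

The recursion tree depth is log_2(8) = 3. At each level, the problem size is divided by 2, so it takes 3 divisions to reduce to a base case of size 1. The algorithm makes 8 recursive calls at each level.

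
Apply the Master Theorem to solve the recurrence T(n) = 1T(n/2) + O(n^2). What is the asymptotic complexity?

Master Theorem for T(n) = 1T(n/2) + O(n^2):

a = 1, b = 2, c = 2
log_b(a) = log_2(1) = 0.0000

Case 3: c = 2 > log_2(1) = 0.0000
T(n) = O(n^2) = O(n^2)

For T(n) = 1T(n/2) + O(n^2): log_2(1) = 0.0000. This is Case 3 of the Master Theorem (c > log_b(a), work dominated by root), giving O(n^2).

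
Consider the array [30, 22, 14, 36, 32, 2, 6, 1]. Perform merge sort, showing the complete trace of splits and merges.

Merge sort trace:

Split: [30, 22, 14, 36, 32, 2, 6, 1] -> [30, 22, 14, 36] and [32, 2, 6, 1]
  Split: [30, 22, 14, 36] -> [30, 22] and [14, 36]
    Split: [30, 22] -> [30] and [22]
    Merge: [30] + [22] -> [22, 30]
    Split: [14, 36] -> [14] and [36]
    Merge: [14] + [36] -> [14, 36]
  Merge: [22, 30] + [14, 36] -> [14, 22, 30, 36]
  Split: [32, 2, 6, 1] -> [32, 2] and [6, 1]
    Split: [32, 2] -> [32] and [2]
    Merge: [32] + [2] -> [2, 32]
    Split: [6, 1] -> [6] and [1]
    Merge: [6] + [1] -> [1, 6]
  Merge: [2, 32] + [1, 6] -> [1, 2, 6, 32]
Merge: [14, 22, 30, 36] + [1, 2, 6, 32] -> [1, 2, 6, 14, 22, 30, 32, 36]

Final sorted array: [1, 2, 6, 14, 22, 30, 32, 36]

The merge sort proceeds by recursively splitting the array and merging sorted halves.
After all merges, the sorted array is [1, 2, 6, 14, 22, 30, 32, 36].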